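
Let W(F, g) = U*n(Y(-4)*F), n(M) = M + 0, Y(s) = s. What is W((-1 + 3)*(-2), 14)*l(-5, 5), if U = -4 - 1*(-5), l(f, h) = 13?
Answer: 208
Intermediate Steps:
n(M) = M
U = 1 (U = -4 + 5 = 1)
W(F, g) = -4*F (W(F, g) = 1*(-4*F) = -4*F)
W((-1 + 3)*(-2), 14)*l(-5, 5) = -4*(-1 + 3)*(-2)*13 = -8*(-2)*13 = -4*(-4)*13 = 16*13 = 208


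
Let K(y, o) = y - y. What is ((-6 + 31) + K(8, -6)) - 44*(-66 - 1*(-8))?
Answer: 2577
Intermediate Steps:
K(y, o) = 0
((-6 + 31) + K(8, -6)) - 44*(-66 - 1*(-8)) = ((-6 + 31) + 0) - 44*(-66 - 1*(-8)) = (25 + 0) - 44*(-66 + 8) = 25 - 44*(-58) = 25 + 2552 = 2577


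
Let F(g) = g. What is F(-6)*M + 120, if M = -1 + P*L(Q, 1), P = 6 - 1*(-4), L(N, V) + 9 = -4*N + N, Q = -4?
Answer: -54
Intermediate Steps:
L(N, V) = -9 - 3*N (L(N, V) = -9 + (-4*N + N) = -9 - 3*N)
P = 10 (P = 6 + 4 = 10)
M = 29 (M = -1 + 10*(-9 - 3*(-4)) = -1 + 10*(-9 + 12) = -1 + 10*3 = -1 + 30 = 29)
F(-6)*M + 120 = -6*29 + 120 = -174 + 120 = -54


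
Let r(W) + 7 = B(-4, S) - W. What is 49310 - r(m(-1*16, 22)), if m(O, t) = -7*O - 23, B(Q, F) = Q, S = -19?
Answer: 49410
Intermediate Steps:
m(O, t) = -23 - 7*O
r(W) = -11 - W (r(W) = -7 + (-4 - W) = -11 - W)
49310 - r(m(-1*16, 22)) = 49310 - (-11 - (-23 - (-7)*16)) = 49310 - (-11 - (-23 - 7*(-16))) = 49310 - (-11 - (-23 + 112)) = 49310 - (-11 - 1*89) = 49310 - (-11 - 89) = 49310 - 1*(-100) = 49310 + 100 = 49410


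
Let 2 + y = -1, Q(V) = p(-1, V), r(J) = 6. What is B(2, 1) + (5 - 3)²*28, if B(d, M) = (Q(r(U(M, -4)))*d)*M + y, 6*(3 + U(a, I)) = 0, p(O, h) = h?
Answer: 121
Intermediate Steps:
U(a, I) = -3 (U(a, I) = -3 + (⅙)*0 = -3 + 0 = -3)
Q(V) = V
y = -3 (y = -2 - 1 = -3)
B(d, M) = -3 + 6*M*d (B(d, M) = (6*d)*M - 3 = 6*M*d - 3 = -3 + 6*M*d)
B(2, 1) + (5 - 3)²*28 = (-3 + 6*1*2) + (5 - 3)²*28 = (-3 + 12) + 2²*28 = 9 + 4*28 = 9 + 112 = 121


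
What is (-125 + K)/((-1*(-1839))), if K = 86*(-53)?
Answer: -1561/613 ≈ -2.5465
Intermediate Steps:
K = -4558
(-125 + K)/((-1*(-1839))) = (-125 - 4558)/((-1*(-1839))) = -4683/1839 = -4683*1/1839 = -1561/613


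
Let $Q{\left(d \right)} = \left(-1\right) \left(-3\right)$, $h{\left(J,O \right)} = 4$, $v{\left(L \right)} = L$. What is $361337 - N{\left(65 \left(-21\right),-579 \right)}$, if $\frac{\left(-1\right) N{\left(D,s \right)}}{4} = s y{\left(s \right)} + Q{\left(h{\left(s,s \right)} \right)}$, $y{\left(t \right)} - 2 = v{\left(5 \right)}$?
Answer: $345137$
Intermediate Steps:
$y{\left(t \right)} = 7$ ($y{\left(t \right)} = 2 + 5 = 7$)
$Q{\left(d \right)} = 3$
$N{\left(D,s \right)} = -12 - 28 s$ ($N{\left(D,s \right)} = - 4 \left(s 7 + 3\right) = - 4 \left(7 s + 3\right) = - 4 \left(3 + 7 s\right) = -12 - 28 s$)
$361337 - N{\left(65 \left(-21\right),-579 \right)} = 361337 - \left(-12 - -16212\right) = 361337 - \left(-12 + 16212\right) = 361337 - 16200 = 345137$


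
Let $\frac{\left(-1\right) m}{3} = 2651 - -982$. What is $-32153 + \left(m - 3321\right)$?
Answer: $-46373$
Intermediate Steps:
$m = -10899$ ($m = - 3 \left(2651 - -982\right) = - 3 \left(2651 + 982\right) = \left(-3\right) 3633 = -10899$)
$-32153 + \left(m - 3321\right) = -32153 - 14220 = -46373$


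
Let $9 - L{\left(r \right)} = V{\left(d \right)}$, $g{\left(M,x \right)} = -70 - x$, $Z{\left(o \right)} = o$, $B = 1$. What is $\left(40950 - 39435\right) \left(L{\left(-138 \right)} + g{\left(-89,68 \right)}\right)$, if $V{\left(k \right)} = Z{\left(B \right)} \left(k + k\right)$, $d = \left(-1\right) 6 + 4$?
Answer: $-189375$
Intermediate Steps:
$d = -2$ ($d = -6 + 4 = -2$)
$V{\left(k \right)} = 2 k$ ($V{\left(k \right)} = 1 \left(k + k\right) = 1 \cdot 2 k = 2 k$)
$L{\left(r \right)} = 13$ ($L{\left(r \right)} = 9 - 2 \left(-2\right) = 9 - -4 = 9 + 4 = 13$)
$\left(40950 - 39435\right) \left(L{\left(-138 \right)} + g{\left(-89,68 \right)}\right) = \left(40950 - 39435\right) \left(13 - 138\right) = 1515 \left(13 - 138\right) = 1515 \left(-125\right) = -189375$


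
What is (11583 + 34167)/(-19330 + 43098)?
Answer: 22875/11884 ≈ 1.9249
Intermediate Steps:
(11583 + 34167)/(-19330 + 43098) = 45750/23768 = 45750*(1/23768) = 22875/11884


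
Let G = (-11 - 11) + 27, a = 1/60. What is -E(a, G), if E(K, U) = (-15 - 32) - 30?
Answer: 77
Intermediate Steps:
a = 1/60 ≈ 0.016667
G = 5 (G = -22 + 27 = 5)
E(K, U) = -77 (E(K, U) = -47 - 30 = -77)
-E(a, G) = -1*(-77) = 77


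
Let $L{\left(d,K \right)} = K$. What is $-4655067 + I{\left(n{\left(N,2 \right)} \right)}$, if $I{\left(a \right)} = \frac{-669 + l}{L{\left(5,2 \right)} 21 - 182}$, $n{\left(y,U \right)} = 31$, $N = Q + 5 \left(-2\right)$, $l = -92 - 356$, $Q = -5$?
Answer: $- \frac{651708263}{140} \approx -4.6551 \cdot 10^{6}$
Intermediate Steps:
$l = -448$
$N = -15$ ($N = -5 + 5 \left(-2\right) = -5 - 10 = -15$)
$I{\left(a \right)} = \frac{1117}{140}$ ($I{\left(a \right)} = \frac{-669 - 448}{2 \cdot 21 - 182} = - \frac{1117}{42 - 182} = - \frac{1117}{-140} = \left(-1117\right) \left(- \frac{1}{140}\right) = \frac{1117}{140}$)
$-4655067 + I{\left(n{\left(N,2 \right)} \right)} = -4655067 + \frac{1117}{140} = - \frac{651708263}{140}$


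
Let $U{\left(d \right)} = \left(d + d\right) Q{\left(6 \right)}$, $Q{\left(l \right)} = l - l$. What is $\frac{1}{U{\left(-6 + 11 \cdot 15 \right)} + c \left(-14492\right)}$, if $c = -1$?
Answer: $\frac{1}{14492} \approx 6.9004 \cdot 10^{-5}$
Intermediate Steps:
$Q{\left(l \right)} = 0$
$U{\left(d \right)} = 0$ ($U{\left(d \right)} = \left(d + d\right) 0 = 2 d 0 = 0$)
$\frac{1}{U{\left(-6 + 11 \cdot 15 \right)} + c \left(-14492\right)} = \frac{1}{0 - -14492} = \frac{1}{0 + 14492} = \frac{1}{14492}$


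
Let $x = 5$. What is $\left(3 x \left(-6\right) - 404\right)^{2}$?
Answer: $244036$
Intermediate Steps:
$\left(3 x \left(-6\right) - 404\right)^{2} = \left(3 \cdot 5 \left(-6\right) - 404\right)^{2} = \left(15 \left(-6\right) - 404\right)^{2} = \left(-90 - 404\right)^{2} = \left(-494\right)^{2} = 244036$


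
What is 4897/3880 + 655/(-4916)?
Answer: 5383063/4768520 ≈ 1.1289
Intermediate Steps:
4897/3880 + 655/(-4916) = 4897*(1/3880) + 655*(-1/4916) = 4897/3880 - 655/4916 = 5383063/4768520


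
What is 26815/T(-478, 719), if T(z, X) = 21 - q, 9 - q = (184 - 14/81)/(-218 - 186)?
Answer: 438747030/188899 ≈ 2322.7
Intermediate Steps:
q = 154703/16362 (q = 9 - (184 - 14/81)/(-218 - 186) = 9 - (184 - 14*1/81)/(-404) = 9 - (184 - 14/81)*(-1)/404 = 9 - 14890*(-1)/(81*404) = 9 - 1*(-7445/16362) = 9 + 7445/16362 = 154703/16362 ≈ 9.4550)
T(z, X) = 188899/16362 (T(z, X) = 21 - 1*154703/16362 = 21 - 154703/16362 = 188899/16362)
26815/T(-478, 719) = 26815/(188899/16362) = 26815*(16362/188899) = 438747030/188899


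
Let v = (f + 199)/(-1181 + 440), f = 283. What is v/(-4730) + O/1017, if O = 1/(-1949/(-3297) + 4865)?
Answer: 437509796327/3176745006722430 ≈ 0.00013772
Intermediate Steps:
O = 3297/16041854 (O = 1/(-1949*(-1/3297) + 4865) = 1/(1949/3297 + 4865) = 1/(16041854/3297) = 3297/16041854 ≈ 0.00020552)
v = -482/741 (v = (283 + 199)/(-1181 + 440) = 482/(-741) = 482*(-1/741) = -482/741 ≈ -0.65047)
v/(-4730) + O/1017 = -482/741/(-4730) + (3297/16041854)/1017 = -482/741*(-1/4730) + (3297/16041854)*(1/1017) = 241/1752465 + 1099/5438188506 = 437509796327/3176745006722430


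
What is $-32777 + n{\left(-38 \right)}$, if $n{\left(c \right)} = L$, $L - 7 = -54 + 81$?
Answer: $-32743$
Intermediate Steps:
$L = 34$ ($L = 7 + \left(-54 + 81\right) = 7 + 27 = 34$)
$n{\left(c \right)} = 34$
$-32777 + n{\left(-38 \right)} = -32777 + 34 = -32743$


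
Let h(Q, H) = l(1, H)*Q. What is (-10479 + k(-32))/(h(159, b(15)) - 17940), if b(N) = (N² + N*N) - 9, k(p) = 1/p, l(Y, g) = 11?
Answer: 335329/518112 ≈ 0.64721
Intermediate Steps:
b(N) = -9 + 2*N² (b(N) = (N² + N²) - 9 = 2*N² - 9 = -9 + 2*N²)
h(Q, H) = 11*Q
(-10479 + k(-32))/(h(159, b(15)) - 17940) = (-10479 + 1/(-32))/(11*159 - 17940) = (-10479 - 1/32)/(1749 - 17940) = -335329/32/(-16191) = -335329/32*(-1/16191) = 335329/518112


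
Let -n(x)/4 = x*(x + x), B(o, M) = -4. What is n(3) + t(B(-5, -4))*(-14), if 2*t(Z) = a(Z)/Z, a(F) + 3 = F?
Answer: -337/4 ≈ -84.250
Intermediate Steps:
a(F) = -3 + F
n(x) = -8*x² (n(x) = -4*x*(x + x) = -4*x*2*x = -8*x²)
t(Z) = (-3 + Z)/(2*Z) (t(Z) = ((-3 + Z)/Z)/2 = (-3 + Z)/(2*Z))
n(3) + t(B(-5, -4))*(-14) = -8*3² + ((½)*(-3 - 4)/(-4))*(-14) = -8*9 + ((½)*(-¼)*(-7))*(-14) = -72 + (7/8)*(-14) = -72 - 49/4 = -337/4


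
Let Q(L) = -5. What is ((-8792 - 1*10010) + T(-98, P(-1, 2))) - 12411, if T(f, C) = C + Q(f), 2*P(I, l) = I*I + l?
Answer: -62433/2 ≈ -31217.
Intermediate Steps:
P(I, l) = l/2 + I²/2 (P(I, l) = (I*I + l)/2 = (I² + l)/2 = (l + I²)/2 = l/2 + I²/2)
T(f, C) = -5 + C (T(f, C) = C - 5 = -5 + C)
((-8792 - 1*10010) + T(-98, P(-1, 2))) - 12411 = ((-8792 - 1*10010) + (-5 + ((½)*2 + (½)*(-1)²))) - 12411 = ((-8792 - 10010) + (-5 + (1 + (½)*1))) - 12411 = (-18802 + (-5 + (1 + ½))) - 12411 = (-18802 + (-5 + 3/2)) - 12411 = (-18802 - 7/2) - 12411 = -37611/2 - 12411 = -62433/2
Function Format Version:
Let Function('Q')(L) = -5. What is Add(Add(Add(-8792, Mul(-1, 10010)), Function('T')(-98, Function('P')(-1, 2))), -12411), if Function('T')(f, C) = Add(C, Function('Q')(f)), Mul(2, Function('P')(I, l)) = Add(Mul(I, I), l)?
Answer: Rational(-62433, 2) ≈ -31217.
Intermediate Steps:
Function('P')(I, l) = Add(Mul(Rational(1, 2), l), Mul(Rational(1, 2), Pow(I, 2))) (Function('P')(I, l) = Mul(Rational(1, 2), Add(Mul(I, I), l)) = Mul(Rational(1, 2), Add(Pow(I, 2), l)) = Mul(Rational(1, 2), Add(l, Pow(I, 2))) = Add(Mul(Rational(1, 2), l), Mul(Rational(1, 2), Pow(I, 2))))
Function('T')(f, C) = Add(-5, C) (Function('T')(f, C) = Add(C, -5) = Add(-5, C))
Add(Add(Add(-8792, Mul(-1, 10010)), Function('T')(-98, Function('P')(-1, 2))), -12411) = Add(Add(Add(-8792, Mul(-1, 10010)), Add(-5, Add(Mul(Rational(1, 2), 2), Mul(Rational(1, 2), Pow(-1, 2))))), -12411) = Add(Add(Add(-8792, -10010), Add(-5, Add(1, Mul(Rational(1, 2), 1)))), -12411) = Add(Add(-18802, Add(-5, Add(1, Rational(1, 2)))), -12411) = Add(Add(-18802, Add(-5, Rational(3, 2))), -12411) = Add(Add(-18802, Rational(-7, 2)), -12411) = Add(Rational(-37611, 2), -12411) = Rational(-62433, 2)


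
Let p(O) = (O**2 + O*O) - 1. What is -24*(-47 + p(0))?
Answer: 1152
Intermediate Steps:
p(O) = -1 + 2*O**2 (p(O) = (O**2 + O**2) - 1 = 2*O**2 - 1 = -1 + 2*O**2)
-24*(-47 + p(0)) = -24*(-47 + (-1 + 2*0**2)) = -24*(-47 + (-1 + 2*0)) = -24*(-47 + (-1 + 0)) = -24*(-47 - 1) = -24*(-48) = 1152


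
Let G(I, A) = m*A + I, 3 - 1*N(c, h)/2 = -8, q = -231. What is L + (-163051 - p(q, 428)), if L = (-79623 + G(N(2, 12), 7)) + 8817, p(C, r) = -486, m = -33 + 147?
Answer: -232551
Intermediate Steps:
N(c, h) = 22 (N(c, h) = 6 - 2*(-8) = 6 + 16 = 22)
m = 114
G(I, A) = I + 114*A (G(I, A) = 114*A + I = I + 114*A)
L = -69986 (L = (-79623 + (22 + 114*7)) + 8817 = (-79623 + (22 + 798)) + 8817 = (-79623 + 820) + 8817 = -78803 + 8817 = -69986)
L + (-163051 - p(q, 428)) = -69986 + (-163051 - 1*(-486)) = -69986 + (-163051 + 486) = -69986 - 162565 = -232551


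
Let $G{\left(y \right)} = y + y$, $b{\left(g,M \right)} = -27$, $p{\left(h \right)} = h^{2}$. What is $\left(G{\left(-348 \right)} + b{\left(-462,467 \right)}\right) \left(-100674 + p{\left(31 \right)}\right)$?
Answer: $72092499$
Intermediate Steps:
$G{\left(y \right)} = 2 y$
$\left(G{\left(-348 \right)} + b{\left(-462,467 \right)}\right) \left(-100674 + p{\left(31 \right)}\right) = \left(2 \left(-348\right) - 27\right) \left(-100674 + 31^{2}\right) = \left(-696 - 27\right) \left(-100674 + 961\right) = \left(-723\right) \left(-99713\right) = 72092499$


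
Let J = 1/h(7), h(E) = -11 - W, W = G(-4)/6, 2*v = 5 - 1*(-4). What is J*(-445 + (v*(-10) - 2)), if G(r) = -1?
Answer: 2952/65 ≈ 45.415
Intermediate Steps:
v = 9/2 (v = (5 - 1*(-4))/2 = (5 + 4)/2 = (1/2)*9 = 9/2 ≈ 4.5000)
W = -1/6 ≈ -0.16667
h(E) = -65/6 (h(E) = -11 - 1*(-1/6) = -11 + 1/6 = -65/6)
J = -6/65 (J = 1/(-65/6) = -6/65 ≈ -0.092308)
J*(-445 + (v*(-10) - 2)) = -6*(-445 + ((9/2)*(-10) - 2))/65 = -6*(-445 + (-45 - 2))/65 = -6*(-445 - 47)/65 = -6/65*(-492) = 2952/65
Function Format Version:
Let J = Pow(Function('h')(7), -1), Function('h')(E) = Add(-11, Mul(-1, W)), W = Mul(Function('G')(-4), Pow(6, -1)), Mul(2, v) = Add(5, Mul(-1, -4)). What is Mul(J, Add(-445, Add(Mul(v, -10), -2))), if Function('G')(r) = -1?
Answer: Rational(2952, 65) ≈ 45.415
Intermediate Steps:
v = Rational(9, 2) (v = Mul(Rational(1, 2), Add(5, Mul(-1, -4))) = Mul(Rational(1, 2), Add(5, 4)) = Mul(Rational(1, 2), 9) = Rational(9, 2) ≈ 4.5000)
W = Rational(-1, 6) (W = Mul(-1, Pow(6, -1)) = Mul(-1, Rational(1, 6)) = Rational(-1, 6) ≈ -0.16667)
Function('h')(E) = Rational(-65, 6) (Function('h')(E) = Add(-11, Mul(-1, Rational(-1, 6))) = Add(-11, Rational(1, 6)) = Rational(-65, 6))
J = Rational(-6, 65) (J = Pow(Rational(-65, 6), -1) = Rational(-6, 65) ≈ -0.092308)
Mul(J, Add(-445, Add(Mul(v, -10), -2))) = Mul(Rational(-6, 65), Add(-445, Add(Mul(Rational(9, 2), -10), -2))) = Mul(Rational(-6, 65), Add(-445, Add(-45, -2))) = Mul(Rational(-6, 65), Add(-445, -47)) = Mul(Rational(-6, 65), -492) = Rational(2952, 65)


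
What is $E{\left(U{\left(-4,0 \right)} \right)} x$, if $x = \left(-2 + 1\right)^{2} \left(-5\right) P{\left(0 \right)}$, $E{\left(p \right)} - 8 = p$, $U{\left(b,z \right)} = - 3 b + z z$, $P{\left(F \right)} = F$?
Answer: $0$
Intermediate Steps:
$U{\left(b,z \right)} = z^{2} - 3 b$ ($U{\left(b,z \right)} = - 3 b + z^{2} = z^{2} - 3 b$)
$E{\left(p \right)} = 8 + p$
$x = 0$ ($x = \left(-2 + 1\right)^{2} \left(-5\right) 0 = \left(-1\right)^{2} \left(-5\right) 0 = 1 \left(-5\right) 0 = \left(-5\right) 0 = 0$)
$E{\left(U{\left(-4,0 \right)} \right)} x = \left(8 + \left(0^{2} - -12\right)\right) 0 = \left(8 + \left(0 + 12\right)\right) 0 = \left(8 + 12\right) 0 = 20 \cdot 0 = 0$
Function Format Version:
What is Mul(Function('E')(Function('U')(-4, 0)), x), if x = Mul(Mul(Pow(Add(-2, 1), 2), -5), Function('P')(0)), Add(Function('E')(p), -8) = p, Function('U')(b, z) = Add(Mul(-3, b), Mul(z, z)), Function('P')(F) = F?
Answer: 0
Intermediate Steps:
Function('U')(b, z) = Add(Pow(z, 2), Mul(-3, b)) (Function('U')(b, z) = Add(Mul(-3, b), Pow(z, 2)) = Add(Pow(z, 2), Mul(-3, b)))
Function('E')(p) = Add(8, p)
x = 0 (x = Mul(Mul(Pow(Add(-2, 1), 2), -5), 0) = Mul(Mul(Pow(-1, 2), -5), 0) = Mul(Mul(1, -5), 0) = Mul(-5, 0) = 0)
Mul(Function('E')(Function('U')(-4, 0)), x) = Mul(Add(8, Add(Pow(0, 2), Mul(-3, -4))), 0) = Mul(Add(8, Add(0, 12)), 0) = Mul(Add(8, 12), 0) = Mul(20, 0) = 0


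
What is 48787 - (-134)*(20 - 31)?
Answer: 47313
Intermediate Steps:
48787 - (-134)*(20 - 31) = 48787 - (-134)*(-11) = 48787 - 1*1474 = 48787 - 1474 = 47313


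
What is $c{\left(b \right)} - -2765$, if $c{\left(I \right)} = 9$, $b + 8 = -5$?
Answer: $2774$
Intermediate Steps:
$b = -13$ ($b = -8 - 5 = -13$)
$c{\left(b \right)} - -2765 = 9 - -2765 = 9 + 2765 = 2774$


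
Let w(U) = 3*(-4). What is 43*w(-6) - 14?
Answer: -530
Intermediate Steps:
w(U) = -12
43*w(-6) - 14 = 43*(-12) - 14 = -516 - 14 = -530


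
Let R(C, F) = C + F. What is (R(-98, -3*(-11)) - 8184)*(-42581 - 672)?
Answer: 356793997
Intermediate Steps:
(R(-98, -3*(-11)) - 8184)*(-42581 - 672) = ((-98 - 3*(-11)) - 8184)*(-42581 - 672) = ((-98 + 33) - 8184)*(-43253) = (-65 - 8184)*(-43253) = -8249*(-43253) = 356793997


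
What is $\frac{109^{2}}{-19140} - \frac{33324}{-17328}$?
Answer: $\frac{2249726}{1727385} \approx 1.3024$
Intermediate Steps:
$\frac{109^{2}}{-19140} - \frac{33324}{-17328} = 11881 \left(- \frac{1}{19140}\right) - - \frac{2777}{1444} = - \frac{11881}{19140} + \frac{2777}{1444} = \frac{2249726}{1727385}$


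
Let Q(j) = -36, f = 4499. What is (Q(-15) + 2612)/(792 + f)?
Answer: 2576/5291 ≈ 0.48686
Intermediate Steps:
(Q(-15) + 2612)/(792 + f) = (-36 + 2612)/(792 + 4499) = 2576/5291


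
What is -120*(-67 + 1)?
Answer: 7920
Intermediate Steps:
-120*(-67 + 1) = -120*(-66) = 7920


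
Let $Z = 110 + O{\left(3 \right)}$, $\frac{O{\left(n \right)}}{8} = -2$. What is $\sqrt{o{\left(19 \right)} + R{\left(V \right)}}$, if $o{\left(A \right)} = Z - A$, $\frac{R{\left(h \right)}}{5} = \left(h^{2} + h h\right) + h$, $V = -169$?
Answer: $2 \sqrt{71210} \approx 533.7$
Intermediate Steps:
$O{\left(n \right)} = -16$ ($O{\left(n \right)} = 8 \left(-2\right) = -16$)
$Z = 94$ ($Z = 110 - 16 = 94$)
$R{\left(h \right)} = 5 h + 10 h^{2}$ ($R{\left(h \right)} = 5 \left(\left(h^{2} + h h\right) + h\right) = 5 \left(\left(h^{2} + h^{2}\right) + h\right) = 5 \left(2 h^{2} + h\right) = 5 \left(h + 2 h^{2}\right) = 5 h + 10 h^{2}$)
$o{\left(A \right)} = 94 - A$
$\sqrt{o{\left(19 \right)} + R{\left(V \right)}} = \sqrt{\left(94 - 19\right) + 5 \left(-169\right) \left(1 + 2 \left(-169\right)\right)} = \sqrt{\left(94 - 19\right) + 5 \left(-169\right) \left(1 - 338\right)} = \sqrt{75 + 5 \left(-169\right) \left(-337\right)} = \sqrt{75 + 284765} = \sqrt{284840} = 2 \sqrt{71210}$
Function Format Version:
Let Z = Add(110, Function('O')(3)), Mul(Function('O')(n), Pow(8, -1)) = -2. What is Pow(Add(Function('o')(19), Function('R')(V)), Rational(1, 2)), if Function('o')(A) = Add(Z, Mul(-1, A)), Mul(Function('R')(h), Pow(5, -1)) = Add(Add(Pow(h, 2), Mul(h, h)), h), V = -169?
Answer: Mul(2, Pow(71210, Rational(1, 2))) ≈ 533.70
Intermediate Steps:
Function('O')(n) = -16 (Function('O')(n) = Mul(8, -2) = -16)
Z = 94 (Z = Add(110, -16) = 94)
Function('R')(h) = Add(Mul(5, h), Mul(10, Pow(h, 2))) (Function('R')(h) = Mul(5, Add(Add(Pow(h, 2), Mul(h, h)), h)) = Mul(5, Add(Add(Pow(h, 2), Pow(h, 2)), h)) = Mul(5, Add(Mul(2, Pow(h, 2)), h)) = Mul(5, Add(h, Mul(2, Pow(h, 2)))) = Add(Mul(5, h), Mul(10, Pow(h, 2))))
Function('o')(A) = Add(94, Mul(-1, A))
Pow(Add(Function('o')(19), Function('R')(V)), Rational(1, 2)) = Pow(Add(Add(94, Mul(-1, 19)), Mul(5, -169, Add(1, Mul(2, -169)))), Rational(1, 2)) = Pow(Add(Add(94, -19), Mul(5, -169, Add(1, -338))), Rational(1, 2)) = Pow(Add(75, Mul(5, -169, -337)), Rational(1, 2)) = Pow(Add(75, 284765), Rational(1, 2)) = Pow(284840, Rational(1, 2)) = Mul(2, Pow(71210, Rational(1, 2)))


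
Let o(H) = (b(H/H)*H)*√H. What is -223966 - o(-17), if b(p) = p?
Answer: -223966 + 17*I*√17 ≈ -2.2397e+5 + 70.093*I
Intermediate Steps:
o(H) = H^(3/2) (o(H) = ((H/H)*H)*√H = (1*H)*√H = H*√H = H^(3/2))
-223966 - o(-17) = -223966 - (-17)^(3/2) = -223966 - (-17)*I*√17 = -223966 + 17*I*√17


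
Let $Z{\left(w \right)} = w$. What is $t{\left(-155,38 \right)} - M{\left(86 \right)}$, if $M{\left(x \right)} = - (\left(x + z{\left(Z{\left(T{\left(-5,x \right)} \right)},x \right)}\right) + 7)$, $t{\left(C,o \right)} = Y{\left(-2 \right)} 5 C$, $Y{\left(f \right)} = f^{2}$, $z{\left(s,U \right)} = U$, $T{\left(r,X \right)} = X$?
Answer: $-2921$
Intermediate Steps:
$t{\left(C,o \right)} = 20 C$ ($t{\left(C,o \right)} = \left(-2\right)^{2} \cdot 5 C = 4 \cdot 5 C = 20 C$)
$M{\left(x \right)} = -7 - 2 x$ ($M{\left(x \right)} = - (\left(x + x\right) + 7) = - (2 x + 7) = - (7 + 2 x) = -7 - 2 x$)
$t{\left(-155,38 \right)} - M{\left(86 \right)} = 20 \left(-155\right) - \left(-7 - 172\right) = -3100 - \left(-7 - 172\right) = -3100 - -179 = -3100 + 179 = -2921$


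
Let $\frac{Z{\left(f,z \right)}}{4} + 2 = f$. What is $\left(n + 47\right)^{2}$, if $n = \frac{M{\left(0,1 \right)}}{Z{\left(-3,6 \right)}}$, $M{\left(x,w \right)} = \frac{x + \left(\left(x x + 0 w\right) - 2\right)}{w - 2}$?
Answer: $\frac{219961}{100} \approx 2199.6$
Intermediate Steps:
$Z{\left(f,z \right)} = -8 + 4 f$
$M{\left(x,w \right)} = \frac{-2 + x + x^{2}}{-2 + w}$ ($M{\left(x,w \right)} = \frac{x + \left(\left(x^{2} + 0\right) - 2\right)}{-2 + w} = \frac{x + \left(x^{2} - 2\right)}{-2 + w} = \frac{x + \left(-2 + x^{2}\right)}{-2 + w} = \frac{-2 + x + x^{2}}{-2 + w}$)
$n = - \frac{1}{10}$ ($n = \frac{\frac{1}{-2 + 1} \left(-2 + 0 + 0^{2}\right)}{-8 + 4 \left(-3\right)} = \frac{\frac{1}{-1} \left(-2 + 0 + 0\right)}{-8 - 12} = \frac{\left(-1\right) \left(-2\right)}{-20} = 2 \left(- \frac{1}{20}\right) = - \frac{1}{10} \approx -0.1$)
$\left(n + 47\right)^{2} = \left(- \frac{1}{10} + 47\right)^{2} = \left(\frac{469}{10}\right)^{2} = \frac{219961}{100}$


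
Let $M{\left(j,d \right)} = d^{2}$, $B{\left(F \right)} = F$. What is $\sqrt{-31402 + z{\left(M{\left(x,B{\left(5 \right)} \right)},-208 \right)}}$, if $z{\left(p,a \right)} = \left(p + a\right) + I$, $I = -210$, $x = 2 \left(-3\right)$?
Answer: $i \sqrt{31795} \approx 178.31 i$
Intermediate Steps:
$x = -6$
$z{\left(p,a \right)} = -210 + a + p$ ($z{\left(p,a \right)} = \left(p + a\right) - 210 = \left(a + p\right) - 210 = -210 + a + p$)
$\sqrt{-31402 + z{\left(M{\left(x,B{\left(5 \right)} \right)},-208 \right)}} = \sqrt{-31402 - \left(418 - 25\right)} = \sqrt{-31402 - 393} = \sqrt{-31795} = i \sqrt{31795}$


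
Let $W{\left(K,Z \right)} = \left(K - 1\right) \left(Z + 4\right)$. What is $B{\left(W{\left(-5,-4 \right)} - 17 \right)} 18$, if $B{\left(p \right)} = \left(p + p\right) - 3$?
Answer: $-666$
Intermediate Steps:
$W{\left(K,Z \right)} = \left(-1 + K\right) \left(4 + Z\right)$
$B{\left(p \right)} = -3 + 2 p$ ($B{\left(p \right)} = 2 p - 3 = -3 + 2 p$)
$B{\left(W{\left(-5,-4 \right)} - 17 \right)} 18 = \left(-3 + 2 \left(\left(-4 - -4 + 4 \left(-5\right) - -20\right) - 17\right)\right) 18 = \left(-3 + 2 \left(\left(-4 + 4 - 20 + 20\right) - 17\right)\right) 18 = \left(-3 + 2 \left(0 - 17\right)\right) 18 = \left(-3 + 2 \left(-17\right)\right) 18 = \left(-3 - 34\right) 18 = \left(-37\right) 18 = -666$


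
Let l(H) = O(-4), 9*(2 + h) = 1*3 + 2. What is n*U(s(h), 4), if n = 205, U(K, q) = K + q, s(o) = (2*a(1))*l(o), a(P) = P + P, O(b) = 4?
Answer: 4100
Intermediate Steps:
h = -13/9 (h = -2 + (1*3 + 2)/9 = -2 + (3 + 2)/9 = -2 + (⅑)*5 = -2 + 5/9 = -13/9 ≈ -1.4444)
a(P) = 2*P
l(H) = 4
s(o) = 16 (s(o) = (2*(2*1))*4 = (2*2)*4 = 4*4 = 16)
n*U(s(h), 4) = 205*(16 + 4) = 205*20 = 4100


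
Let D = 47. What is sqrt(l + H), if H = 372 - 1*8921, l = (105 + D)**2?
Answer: sqrt(14555) ≈ 120.64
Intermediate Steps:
l = 23104 (l = (105 + 47)**2 = 152**2 = 23104)
H = -8549 (H = 372 - 8921 = -8549)
sqrt(l + H) = sqrt(23104 - 8549) = sqrt(14555)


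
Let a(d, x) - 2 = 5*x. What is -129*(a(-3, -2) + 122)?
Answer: -14706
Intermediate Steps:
a(d, x) = 2 + 5*x
-129*(a(-3, -2) + 122) = -129*((2 + 5*(-2)) + 122) = -129*((2 - 10) + 122) = -129*(-8 + 122) = -129*114 = -14706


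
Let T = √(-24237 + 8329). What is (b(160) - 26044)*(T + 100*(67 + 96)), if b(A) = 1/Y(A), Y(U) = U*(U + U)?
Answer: -217352806237/512 - 1333452799*I*√3977/25600 ≈ -4.2452e+8 - 3.2848e+6*I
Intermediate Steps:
T = 2*I*√3977 (T = √(-15908) = 2*I*√3977 ≈ 126.13*I)
Y(U) = 2*U² (Y(U) = U*(2*U) = 2*U²)
b(A) = 1/(2*A²)
(b(160) - 26044)*(T + 100*(67 + 96)) = ((½)/160² - 26044)*(2*I*√3977 + 100*(67 + 96)) = ((½)*(1/25600) - 26044)*(2*I*√3977 + 100*163) = (1/51200 - 26044)*(2*I*√3977 + 16300) = -1333452799*(16300 + 2*I*√3977)/51200 = -217352806237/512 - 1333452799*I*√3977/25600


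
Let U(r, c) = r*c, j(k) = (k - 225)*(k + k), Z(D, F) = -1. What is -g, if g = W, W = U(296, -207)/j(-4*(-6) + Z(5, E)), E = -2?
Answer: -666/101 ≈ -6.5941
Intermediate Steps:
j(k) = 2*k*(-225 + k) (j(k) = (-225 + k)*(2*k) = 2*k*(-225 + k))
U(r, c) = c*r
W = 666/101 (W = (-207*296)/((2*(-4*(-6) - 1)*(-225 + (-4*(-6) - 1)))) = -61272*1/(2*(-225 + (24 - 1))*(24 - 1)) = -61272*1/(46*(-225 + 23)) = -61272/(2*23*(-202)) = -61272/(-9292) = -61272*(-1/9292) = 666/101 ≈ 6.5941)
g = 666/101 ≈ 6.5941
-g = -1*666/101 = -666/101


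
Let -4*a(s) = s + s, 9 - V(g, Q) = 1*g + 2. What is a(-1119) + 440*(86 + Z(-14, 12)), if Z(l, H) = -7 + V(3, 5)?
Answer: 74159/2 ≈ 37080.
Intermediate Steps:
V(g, Q) = 7 - g (V(g, Q) = 9 - (1*g + 2) = 9 - (g + 2) = 9 - (2 + g) = 9 + (-2 - g) = 7 - g)
a(s) = -s/2 (a(s) = -(s + s)/4 = -s/2)
Z(l, H) = -3 (Z(l, H) = -7 + (7 - 1*3) = -7 + (7 - 3) = -7 + 4 = -3)
a(-1119) + 440*(86 + Z(-14, 12)) = -½*(-1119) + 440*(86 - 3) = 1119/2 + 440*83 = 1119/2 + 36520 = 74159/2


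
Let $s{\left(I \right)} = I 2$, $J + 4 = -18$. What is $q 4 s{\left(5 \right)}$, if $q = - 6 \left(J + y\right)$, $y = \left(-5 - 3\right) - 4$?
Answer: $8160$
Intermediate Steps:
$J = -22$ ($J = -4 - 18 = -22$)
$s{\left(I \right)} = 2 I$
$y = -12$ ($y = -8 - 4 = -12$)
$q = 204$ ($q = - 6 \left(-22 - 12\right) = \left(-6\right) \left(-34\right) = 204$)
$q 4 s{\left(5 \right)} = 204 \cdot 4 \cdot 2 \cdot 5 = 204 \cdot 4 \cdot 10 = 204 \cdot 40 = 8160$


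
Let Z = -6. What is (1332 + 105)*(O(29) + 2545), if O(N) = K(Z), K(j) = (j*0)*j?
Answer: 3657165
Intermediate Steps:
K(j) = 0 (K(j) = 0*j = 0)
O(N) = 0
(1332 + 105)*(O(29) + 2545) = (1332 + 105)*(0 + 2545) = 1437*2545 = 3657165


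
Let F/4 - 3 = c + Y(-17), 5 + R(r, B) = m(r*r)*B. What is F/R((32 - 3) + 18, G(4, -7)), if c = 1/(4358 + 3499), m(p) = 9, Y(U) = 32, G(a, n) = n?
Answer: -274996/133569 ≈ -2.0588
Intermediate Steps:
c = 1/7857 ≈ 0.00012728
R(r, B) = -5 + 9*B
F = 1099984/7857 (F = 12 + 4*(1/7857 + 32) = 12 + 4*(251425/7857) = 12 + 1005700/7857 = 1099984/7857 ≈ 140.00)
F/R((32 - 3) + 18, G(4, -7)) = 1099984/(7857*(-5 + 9*(-7))) = 1099984/(7857*(-5 - 63)) = (1099984/7857)/(-68) = (1099984/7857)*(-1/68) = -274996/133569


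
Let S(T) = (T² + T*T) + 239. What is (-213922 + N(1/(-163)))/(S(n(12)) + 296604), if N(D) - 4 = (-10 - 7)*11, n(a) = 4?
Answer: -42821/59375 ≈ -0.72120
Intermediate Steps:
S(T) = 239 + 2*T² (S(T) = (T² + T²) + 239 = 2*T² + 239 = 239 + 2*T²)
N(D) = -183 (N(D) = 4 + (-10 - 7)*11 = 4 - 17*11 = 4 - 187 = -183)
(-213922 + N(1/(-163)))/(S(n(12)) + 296604) = (-213922 - 183)/((239 + 2*4²) + 296604) = -214105/((239 + 2*16) + 296604) = -214105/((239 + 32) + 296604) = -214105/(271 + 296604) = -214105/296875 = -214105*1/296875 = -42821/59375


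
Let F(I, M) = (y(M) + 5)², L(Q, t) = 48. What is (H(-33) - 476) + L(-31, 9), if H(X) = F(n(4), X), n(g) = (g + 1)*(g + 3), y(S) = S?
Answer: 356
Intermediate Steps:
n(g) = (1 + g)*(3 + g)
F(I, M) = (5 + M)² (F(I, M) = (M + 5)² = (5 + M)²)
H(X) = (5 + X)²
(H(-33) - 476) + L(-31, 9) = ((5 - 33)² - 476) + 48 = ((-28)² - 476) + 48 = (784 - 476) + 48 = 308 + 48 = 356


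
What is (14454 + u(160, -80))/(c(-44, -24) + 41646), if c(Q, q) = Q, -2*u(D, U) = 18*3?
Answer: 14427/41602 ≈ 0.34679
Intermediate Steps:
u(D, U) = -27 (u(D, U) = -9*3 = -½*54 = -27)
(14454 + u(160, -80))/(c(-44, -24) + 41646) = (14454 - 27)/(-44 + 41646) = 14427/41602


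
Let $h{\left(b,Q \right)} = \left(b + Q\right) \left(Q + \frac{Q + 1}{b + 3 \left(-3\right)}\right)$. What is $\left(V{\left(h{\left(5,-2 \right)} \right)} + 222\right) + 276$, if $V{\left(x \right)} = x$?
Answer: $\frac{1971}{4} \approx 492.75$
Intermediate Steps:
$h{\left(b,Q \right)} = \left(Q + b\right) \left(Q + \frac{1 + Q}{-9 + b}\right)$ ($h{\left(b,Q \right)} = \left(Q + b\right) \left(Q + \frac{1 + Q}{b - 9}\right) = \left(Q + b\right) \left(Q + \frac{1 + Q}{-9 + b}\right)$)
$\left(V{\left(h{\left(5,-2 \right)} \right)} + 222\right) + 276 = \left(\frac{-2 + 5 - 8 \left(-2\right)^{2} - 2 \cdot 5^{2} + 5 \left(-2\right)^{2} - \left(-16\right) 5}{-9 + 5} + 222\right) + 276 = \left(\frac{-2 + 5 - 32 - 50 + 5 \cdot 4 + 80}{-4} + 222\right) + 276 = \left(- \frac{-2 + 5 - 32 - 50 + 20 + 80}{4} + 222\right) + 276 = \left(\left(- \frac{1}{4}\right) 21 + 222\right) + 276 = \left(- \frac{21}{4} + 222\right) + 276 = \frac{867}{4} + 276 = \frac{1971}{4}$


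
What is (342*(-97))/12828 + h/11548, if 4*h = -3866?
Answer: -65915269/24689624 ≈ -2.6698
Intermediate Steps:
h = -1933/2 (h = (1/4)*(-3866) = -1933/2 ≈ -966.50)
(342*(-97))/12828 + h/11548 = (342*(-97))/12828 - 1933/2/11548 = -33174*1/12828 - 1933/2*1/11548 = -5529/2138 - 1933/23096 = -65915269/24689624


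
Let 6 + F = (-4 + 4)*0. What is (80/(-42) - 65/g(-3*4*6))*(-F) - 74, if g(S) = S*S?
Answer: -517127/6048 ≈ -85.504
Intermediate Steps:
F = -6 (F = -6 + (-4 + 4)*0 = -6 + 0*0 = -6 + 0 = -6)
g(S) = S**2
(80/(-42) - 65/g(-3*4*6))*(-F) - 74 = (80/(-42) - 65/((-3*4*6)**2))*(-1*(-6)) - 74 = (80*(-1/42) - 65/((-12*6)**2))*6 - 74 = (-40/21 - 65/((-72)**2))*6 - 74 = (-40/21 - 65/5184)*6 - 74 = -69575/36288*6 - 74 = -69575/6048 - 74 = -517127/6048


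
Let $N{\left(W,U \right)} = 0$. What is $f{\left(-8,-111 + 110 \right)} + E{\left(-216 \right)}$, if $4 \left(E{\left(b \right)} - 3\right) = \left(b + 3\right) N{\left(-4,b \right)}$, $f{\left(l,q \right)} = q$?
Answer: $2$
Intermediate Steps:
$E{\left(b \right)} = 3$ ($E{\left(b \right)} = 3 + \frac{\left(b + 3\right) 0}{4} = 3 + \frac{\left(3 + b\right) 0}{4} = 3 + \frac{1}{4} \cdot 0 = 3 + 0 = 3$)
$f{\left(-8,-111 + 110 \right)} + E{\left(-216 \right)} = \left(-111 + 110\right) + 3 = -1 + 3 = 2$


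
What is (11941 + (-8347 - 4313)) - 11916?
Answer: -12635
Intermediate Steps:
(11941 + (-8347 - 4313)) - 11916 = (11941 - 12660) - 11916 = -719 - 11916 = -12635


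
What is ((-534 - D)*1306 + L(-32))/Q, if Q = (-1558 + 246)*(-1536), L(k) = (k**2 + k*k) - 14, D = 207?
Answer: -20119/41984 ≈ -0.47921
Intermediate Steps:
L(k) = -14 + 2*k**2 (L(k) = (k**2 + k**2) - 14 = 2*k**2 - 14 = -14 + 2*k**2)
Q = 2015232 (Q = -1312*(-1536) = 2015232)
((-534 - D)*1306 + L(-32))/Q = ((-534 - 1*207)*1306 + (-14 + 2*(-32)**2))/2015232 = ((-534 - 207)*1306 + (-14 + 2*1024))*(1/2015232) = (-741*1306 + (-14 + 2048))*(1/2015232) = (-967746 + 2034)*(1/2015232) = -965712*1/2015232 = -20119/41984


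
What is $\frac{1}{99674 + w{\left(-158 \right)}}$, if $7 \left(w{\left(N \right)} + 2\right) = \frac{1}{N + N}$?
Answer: $\frac{2212}{220474463} \approx 1.0033 \cdot 10^{-5}$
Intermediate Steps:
$w{\left(N \right)} = -2 + \frac{1}{14 N}$ ($w{\left(N \right)} = -2 + \frac{1}{7 \left(N + N\right)} = -2 + \frac{1}{7 \cdot 2 N} = -2 + \frac{\frac{1}{2} \frac{1}{N}}{7} = -2 + \frac{1}{14 N}$)
$\frac{1}{99674 + w{\left(-158 \right)}} = \frac{1}{99674 - \left(2 - \frac{1}{14 \left(-158\right)}\right)} = \frac{1}{99674 + \left(-2 + \frac{1}{14} \left(- \frac{1}{158}\right)\right)} = \frac{1}{99674 - \frac{4425}{2212}} = \frac{1}{\frac{220474463}{2212}} = \frac{2212}{220474463}$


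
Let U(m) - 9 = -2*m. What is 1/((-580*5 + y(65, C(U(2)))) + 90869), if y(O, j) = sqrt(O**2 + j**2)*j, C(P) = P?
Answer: 87969/7738438711 - 25*sqrt(170)/7738438711 ≈ 1.1326e-5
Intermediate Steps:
U(m) = 9 - 2*m
y(O, j) = j*sqrt(O**2 + j**2)
1/((-580*5 + y(65, C(U(2)))) + 90869) = 1/((-580*5 + (9 - 2*2)*sqrt(65**2 + (9 - 2*2)**2)) + 90869) = 1/((-2900 + (9 - 4)*sqrt(4225 + (9 - 4)**2)) + 90869) = 1/((-2900 + 5*sqrt(4225 + 5**2)) + 90869) = 1/((-2900 + 5*sqrt(4225 + 25)) + 90869) = 1/((-2900 + 5*sqrt(4250)) + 90869) = 1/((-2900 + 5*(5*sqrt(170))) + 90869) = 1/((-2900 + 25*sqrt(170)) + 90869) = 1/(87969 + 25*sqrt(170))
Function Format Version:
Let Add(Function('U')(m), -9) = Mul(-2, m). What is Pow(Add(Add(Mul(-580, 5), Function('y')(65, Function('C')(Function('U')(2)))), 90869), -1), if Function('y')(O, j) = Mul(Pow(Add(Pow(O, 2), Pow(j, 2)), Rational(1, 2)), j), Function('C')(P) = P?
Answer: Add(Rational(87969, 7738438711), Mul(Rational(-25, 7738438711), Pow(170, Rational(1, 2)))) ≈ 1.1326e-5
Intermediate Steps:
Function('U')(m) = Add(9, Mul(-2, m))
Function('y')(O, j) = Mul(j, Pow(Add(Pow(O, 2), Pow(j, 2)), Rational(1, 2)))
Pow(Add(Add(Mul(-580, 5), Function('y')(65, Function('C')(Function('U')(2)))), 90869), -1) = Pow(Add(Add(Mul(-580, 5), Mul(Add(9, Mul(-2, 2)), Pow(Add(Pow(65, 2), Pow(Add(9, Mul(-2, 2)), 2)), Rational(1, 2)))), 90869), -1) = Pow(Add(Add(-2900, Mul(Add(9, -4), Pow(Add(4225, Pow(Add(9, -4), 2)), Rational(1, 2)))), 90869), -1) = Pow(Add(Add(-2900, Mul(5, Pow(Add(4225, Pow(5, 2)), Rational(1, 2)))), 90869), -1) = Pow(Add(Add(-2900, Mul(5, Pow(Add(4225, 25), Rational(1, 2)))), 90869), -1) = Pow(Add(Add(-2900, Mul(5, Pow(4250, Rational(1, 2)))), 90869), -1) = Pow(Add(Add(-2900, Mul(5, Mul(5, Pow(170, Rational(1, 2))))), 90869), -1) = Pow(Add(Add(-2900, Mul(25, Pow(170, Rational(1, 2)))), 90869), -1) = Pow(Add(87969, Mul(25, Pow(170, Rational(1, 2)))), -1)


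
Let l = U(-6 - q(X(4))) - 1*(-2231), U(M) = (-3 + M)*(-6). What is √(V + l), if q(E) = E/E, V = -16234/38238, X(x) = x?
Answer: 2*√209322038982/19119 ≈ 47.860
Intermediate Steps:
V = -8117/19119 (V = -16234*1/38238 = -8117/19119 ≈ -0.42455)
q(E) = 1
U(M) = 18 - 6*M
l = 2291 (l = (18 - 6*(-6 - 1*1)) - 1*(-2231) = (18 - 6*(-6 - 1)) + 2231 = (18 - 6*(-7)) + 2231 = (18 + 42) + 2231 = 60 + 2231 = 2291)
√(V + l) = √(-8117/19119 + 2291) = √(43793512/19119) = 2*√209322038982/19119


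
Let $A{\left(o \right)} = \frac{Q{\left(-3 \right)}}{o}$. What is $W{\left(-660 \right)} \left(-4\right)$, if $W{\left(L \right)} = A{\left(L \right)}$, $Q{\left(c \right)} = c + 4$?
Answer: $\frac{1}{165} \approx 0.0060606$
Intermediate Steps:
$Q{\left(c \right)} = 4 + c$
$A{\left(o \right)} = \frac{1}{o}$ ($A{\left(o \right)} = \frac{4 - 3}{o} = 1 \frac{1}{o} = \frac{1}{o}$)
$W{\left(L \right)} = \frac{1}{L}$
$W{\left(-660 \right)} \left(-4\right) = \frac{1}{-660} \left(-4\right) = \left(- \frac{1}{660}\right) \left(-4\right) = \frac{1}{165}$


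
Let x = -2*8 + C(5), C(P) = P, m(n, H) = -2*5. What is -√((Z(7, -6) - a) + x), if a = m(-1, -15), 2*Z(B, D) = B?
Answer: -√10/2 ≈ -1.5811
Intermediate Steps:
Z(B, D) = B/2
m(n, H) = -10
a = -10
x = -11 (x = -2*8 + 5 = -16 + 5 = -11)
-√((Z(7, -6) - a) + x) = -√(((½)*7 - 1*(-10)) - 11) = -√((7/2 + 10) - 11) = -√(27/2 - 11) = -√(5/2) = -√10/2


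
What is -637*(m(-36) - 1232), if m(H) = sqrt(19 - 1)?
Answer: 784784 - 1911*sqrt(2) ≈ 7.8208e+5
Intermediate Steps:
m(H) = 3*sqrt(2) (m(H) = sqrt(18) = 3*sqrt(2))
-637*(m(-36) - 1232) = -637*(3*sqrt(2) - 1232) = -637*(-1232 + 3*sqrt(2)) = 784784 - 1911*sqrt(2)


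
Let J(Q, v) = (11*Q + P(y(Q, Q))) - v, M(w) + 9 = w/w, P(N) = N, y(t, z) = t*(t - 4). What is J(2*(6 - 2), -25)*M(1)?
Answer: -1160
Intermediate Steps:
y(t, z) = t*(-4 + t)
M(w) = -8 (M(w) = -9 + w/w = -9 + 1 = -8)
J(Q, v) = -v + 11*Q + Q*(-4 + Q) (J(Q, v) = (11*Q + Q*(-4 + Q)) - v = -v + 11*Q + Q*(-4 + Q))
J(2*(6 - 2), -25)*M(1) = ((2*(6 - 2))² - 1*(-25) + 7*(2*(6 - 2)))*(-8) = ((2*4)² + 25 + 7*(2*4))*(-8) = (8² + 25 + 7*8)*(-8) = (64 + 25 + 56)*(-8) = 145*(-8) = -1160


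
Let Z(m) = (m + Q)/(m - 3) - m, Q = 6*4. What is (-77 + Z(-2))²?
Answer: 157609/25 ≈ 6304.4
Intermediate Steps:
Q = 24
Z(m) = -m + (24 + m)/(-3 + m) (Z(m) = (m + 24)/(m - 3) - m = (24 + m)/(-3 + m) - m = -m + (24 + m)/(-3 + m))
(-77 + Z(-2))² = (-77 + (24 - 1*(-2)² + 4*(-2))/(-3 - 2))² = (-77 + (24 - 1*4 - 8)/(-5))² = (-77 - (24 - 4 - 8)/5)² = (-77 - ⅕*12)² = (-77 - 12/5)² = (-397/5)² = 157609/25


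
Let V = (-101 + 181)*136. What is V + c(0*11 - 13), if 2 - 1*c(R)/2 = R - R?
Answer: 10884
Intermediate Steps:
c(R) = 4 (c(R) = 4 - 2*(R - R) = 4 - 2*0 = 4 + 0 = 4)
V = 10880 (V = 80*136 = 10880)
V + c(0*11 - 13) = 10880 + 4 = 10884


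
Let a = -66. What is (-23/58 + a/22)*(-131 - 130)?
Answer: 1773/2 ≈ 886.50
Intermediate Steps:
(-23/58 + a/22)*(-131 - 130) = (-23/58 - 66/22)*(-131 - 130) = (-23*1/58 - 66*1/22)*(-261) = (-23/58 - 3)*(-261) = -197/58*(-261) = 1773/2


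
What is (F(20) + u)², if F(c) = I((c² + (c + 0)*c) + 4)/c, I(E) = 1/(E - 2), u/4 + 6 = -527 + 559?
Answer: 2782761121921/257281600 ≈ 10816.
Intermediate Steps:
u = 104 (u = -24 + 4*(-527 + 559) = -24 + 4*32 = -24 + 128 = 104)
I(E) = 1/(-2 + E)
F(c) = 1/(c*(2 + 2*c²)) (F(c) = 1/((-2 + ((c² + (c + 0)*c) + 4))*c) = 1/((-2 + ((c² + c*c) + 4))*c) = 1/((-2 + ((c² + c²) + 4))*c) = 1/((-2 + (2*c² + 4))*c) = 1/((-2 + (4 + 2*c²))*c) = 1/((2 + 2*c²)*c) = 1/(c*(2 + 2*c²)))
(F(20) + u)² = ((½)/(20*(1 + 20²)) + 104)² = ((½)*(1/20)/(1 + 400) + 104)² = ((½)*(1/20)/401 + 104)² = ((½)*(1/20)*(1/401) + 104)² = (1/16040 + 104)² = (1668161/16040)² = 2782761121921/257281600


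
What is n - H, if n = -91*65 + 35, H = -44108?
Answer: 38228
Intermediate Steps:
n = -5880 (n = -5915 + 35 = -5880)
n - H = -5880 - 1*(-44108) = -5880 + 44108 = 38228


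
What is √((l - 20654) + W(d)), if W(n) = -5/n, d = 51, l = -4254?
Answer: I*√64785963/51 ≈ 157.82*I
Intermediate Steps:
√((l - 20654) + W(d)) = √((-4254 - 20654) - 5/51) = √(-24908 - 5*1/51) = √(-24908 - 5/51) = √(-1270313/51) = I*√64785963/51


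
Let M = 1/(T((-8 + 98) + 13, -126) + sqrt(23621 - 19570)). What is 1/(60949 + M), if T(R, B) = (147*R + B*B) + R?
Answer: 59026080352321/3597580573290345510 + sqrt(4051)/3597580573290345510 ≈ 1.6407e-5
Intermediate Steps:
T(R, B) = B**2 + 148*R (T(R, B) = (147*R + B**2) + R = (B**2 + 147*R) + R = B**2 + 148*R)
M = 1/(31120 + sqrt(4051)) (M = 1/(((-126)**2 + 148*((-8 + 98) + 13)) + sqrt(23621 - 19570)) = 1/((15876 + 148*(90 + 13)) + sqrt(4051)) = 1/((15876 + 148*103) + sqrt(4051)) = 1/((15876 + 15244) + sqrt(4051)) = 1/(31120 + sqrt(4051)) ≈ 3.2068e-5)
1/(60949 + M) = 1/(60949 + (31120/968450349 - sqrt(4051)/968450349)) = 1/(59026080352321/968450349 - sqrt(4051)/968450349)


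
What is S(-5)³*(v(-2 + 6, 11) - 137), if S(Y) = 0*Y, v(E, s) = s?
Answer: 0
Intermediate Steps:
S(Y) = 0
S(-5)³*(v(-2 + 6, 11) - 137) = 0³*(11 - 137) = 0*(-126) = 0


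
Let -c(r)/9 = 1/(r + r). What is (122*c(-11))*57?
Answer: 31293/11 ≈ 2844.8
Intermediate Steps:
c(r) = -9/(2*r) (c(r) = -9/(r + r) = -9*1/(2*r) = -9/(2*r))
(122*c(-11))*57 = (122*(-9/2/(-11)))*57 = (122*(-9/2*(-1/11)))*57 = (122*(9/22))*57 = (549/11)*57 = 31293/11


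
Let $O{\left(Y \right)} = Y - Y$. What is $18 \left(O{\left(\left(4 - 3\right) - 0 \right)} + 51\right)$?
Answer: $918$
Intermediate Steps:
$O{\left(Y \right)} = 0$
$18 \left(O{\left(\left(4 - 3\right) - 0 \right)} + 51\right) = 18 \left(0 + 51\right) = 18 \cdot 51 = 918$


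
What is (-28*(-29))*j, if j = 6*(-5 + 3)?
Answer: -9744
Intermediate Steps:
j = -12 (j = 6*(-2) = -12)
(-28*(-29))*j = -28*(-29)*(-12) = 812*(-12) = -9744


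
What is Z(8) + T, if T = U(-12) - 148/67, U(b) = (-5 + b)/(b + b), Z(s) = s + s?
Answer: 23315/1608 ≈ 14.499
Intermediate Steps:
Z(s) = 2*s
U(b) = (-5 + b)/(2*b) (U(b) = (-5 + b)/((2*b)) = (-5 + b)*(1/(2*b)) = (-5 + b)/(2*b))
T = -2413/1608 (T = (1/2)*(-5 - 12)/(-12) - 148/67 = (1/2)*(-1/12)*(-17) - 148/67 = 17/24 - 1*148/67 = 17/24 - 148/67 = -2413/1608 ≈ -1.5006)
Z(8) + T = 2*8 - 2413/1608 = 16 - 2413/1608 = 23315/1608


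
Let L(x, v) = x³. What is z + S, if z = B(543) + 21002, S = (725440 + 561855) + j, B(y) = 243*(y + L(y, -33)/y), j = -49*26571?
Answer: 71786574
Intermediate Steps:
j = -1301979
B(y) = 243*y + 243*y² (B(y) = 243*(y + y³/y) = 243*(y + y²) = 243*y + 243*y²)
S = -14684 (S = (725440 + 561855) - 1301979 = 1287295 - 1301979 = -14684)
z = 71801258 (z = 243*543*(1 + 543) + 21002 = 243*543*544 + 21002 = 71780256 + 21002 = 71801258)
z + S = 71801258 - 14684 = 71786574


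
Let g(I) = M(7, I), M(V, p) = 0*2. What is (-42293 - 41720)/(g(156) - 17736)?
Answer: 84013/17736 ≈ 4.7369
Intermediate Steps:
M(V, p) = 0
g(I) = 0
(-42293 - 41720)/(g(156) - 17736) = (-42293 - 41720)/(0 - 17736) = -84013/(-17736) = -84013*(-1/17736) = 84013/17736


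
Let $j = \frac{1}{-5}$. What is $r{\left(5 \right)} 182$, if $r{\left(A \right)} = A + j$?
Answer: $\frac{4368}{5} \approx 873.6$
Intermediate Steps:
$j = - \frac{1}{5} \approx -0.2$
$r{\left(A \right)} = - \frac{1}{5} + A$ ($r{\left(A \right)} = A - \frac{1}{5} = - \frac{1}{5} + A$)
$r{\left(5 \right)} 182 = \left(- \frac{1}{5} + 5\right) 182 = \frac{24}{5} \cdot 182 = \frac{4368}{5}$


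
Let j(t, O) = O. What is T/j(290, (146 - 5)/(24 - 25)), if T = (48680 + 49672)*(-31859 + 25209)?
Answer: 218013600/47 ≈ 4.6386e+6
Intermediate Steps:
T = -654040800 (T = 98352*(-6650) = -654040800)
T/j(290, (146 - 5)/(24 - 25)) = -654040800*(24 - 25)/(146 - 5) = -654040800/(141/(-1)) = -654040800/(141*(-1)) = -654040800/(-141) = -654040800*(-1/141) = 218013600/47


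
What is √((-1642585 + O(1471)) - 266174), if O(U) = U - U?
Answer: I*√1908759 ≈ 1381.6*I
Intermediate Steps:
O(U) = 0
√((-1642585 + O(1471)) - 266174) = √((-1642585 + 0) - 266174) = √(-1642585 - 266174) = √(-1908759) = I*√1908759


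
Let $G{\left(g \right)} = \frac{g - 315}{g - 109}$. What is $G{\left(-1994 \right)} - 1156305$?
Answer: $- \frac{2431707106}{2103} \approx -1.1563 \cdot 10^{6}$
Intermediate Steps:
$G{\left(g \right)} = \frac{-315 + g}{-109 + g}$ ($G{\left(g \right)} = \frac{g - 315}{-109 + g} = \frac{-315 + g}{-109 + g}$)
$G{\left(-1994 \right)} - 1156305 = \frac{-315 - 1994}{-109 - 1994} - 1156305 = \frac{1}{-2103} \left(-2309\right) - 1156305 = \left(- \frac{1}{2103}\right) \left(-2309\right) - 1156305 = \frac{2309}{2103} - 1156305 = - \frac{2431707106}{2103}$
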